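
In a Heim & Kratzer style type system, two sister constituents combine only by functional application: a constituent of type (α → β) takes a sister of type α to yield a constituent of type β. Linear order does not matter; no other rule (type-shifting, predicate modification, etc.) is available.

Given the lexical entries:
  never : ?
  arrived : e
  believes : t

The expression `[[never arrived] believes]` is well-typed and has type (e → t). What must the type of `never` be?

[[never arrived] believes] is required to be (e → t). believes : t cannot yield (e → t) as functor, so [never arrived] : (t → (e → t)).
[never arrived] is required to be (t → (e → t)). arrived : e cannot yield (t → (e → t)) as functor, so never : (e → (t → (e → t))).

(e → (t → (e → t)))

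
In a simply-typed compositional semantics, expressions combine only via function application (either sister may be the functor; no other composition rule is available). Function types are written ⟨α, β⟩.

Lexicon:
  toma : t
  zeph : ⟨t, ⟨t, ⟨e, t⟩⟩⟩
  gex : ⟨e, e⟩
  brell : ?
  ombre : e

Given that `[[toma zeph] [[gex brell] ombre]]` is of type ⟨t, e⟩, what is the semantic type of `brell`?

[[toma zeph] [[gex brell] ombre]] is required to be ⟨t, e⟩. [toma zeph] : ⟨t, ⟨e, t⟩⟩ cannot yield ⟨t, e⟩ as functor, so [[gex brell] ombre] : ⟨⟨t, ⟨e, t⟩⟩, ⟨t, e⟩⟩.
[[gex brell] ombre] is required to be ⟨⟨t, ⟨e, t⟩⟩, ⟨t, e⟩⟩. ombre : e cannot yield ⟨⟨t, ⟨e, t⟩⟩, ⟨t, e⟩⟩ as functor, so [gex brell] : ⟨e, ⟨⟨t, ⟨e, t⟩⟩, ⟨t, e⟩⟩⟩.
[gex brell] is required to be ⟨e, ⟨⟨t, ⟨e, t⟩⟩, ⟨t, e⟩⟩⟩. gex : ⟨e, e⟩ cannot yield ⟨e, ⟨⟨t, ⟨e, t⟩⟩, ⟨t, e⟩⟩⟩ as functor, so brell : ⟨⟨e, e⟩, ⟨e, ⟨⟨t, ⟨e, t⟩⟩, ⟨t, e⟩⟩⟩⟩.

⟨⟨e, e⟩, ⟨e, ⟨⟨t, ⟨e, t⟩⟩, ⟨t, e⟩⟩⟩⟩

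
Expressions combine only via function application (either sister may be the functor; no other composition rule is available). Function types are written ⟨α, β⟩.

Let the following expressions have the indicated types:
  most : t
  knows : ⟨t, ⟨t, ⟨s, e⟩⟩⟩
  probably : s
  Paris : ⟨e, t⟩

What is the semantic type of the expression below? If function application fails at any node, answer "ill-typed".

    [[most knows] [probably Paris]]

[most knows] — knows of type ⟨t, ⟨t, ⟨s, e⟩⟩⟩ combines with most of type t: type ⟨t, ⟨s, e⟩⟩.
[probably Paris]: s and ⟨e, t⟩ cannot combine by function application — type clash.

ill-typed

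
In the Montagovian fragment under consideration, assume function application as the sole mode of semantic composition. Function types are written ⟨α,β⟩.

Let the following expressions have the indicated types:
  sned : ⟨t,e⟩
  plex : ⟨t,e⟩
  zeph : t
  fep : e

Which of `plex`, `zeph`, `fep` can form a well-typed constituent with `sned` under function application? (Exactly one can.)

zeph

plex : ⟨t,e⟩ — no; sned wants t, and plex wants t.
zeph — combines: sned : ⟨t,e⟩ takes zeph : t as argument, giving e.
fep : e — no; sned wants t, and fep wants nothing (atomic).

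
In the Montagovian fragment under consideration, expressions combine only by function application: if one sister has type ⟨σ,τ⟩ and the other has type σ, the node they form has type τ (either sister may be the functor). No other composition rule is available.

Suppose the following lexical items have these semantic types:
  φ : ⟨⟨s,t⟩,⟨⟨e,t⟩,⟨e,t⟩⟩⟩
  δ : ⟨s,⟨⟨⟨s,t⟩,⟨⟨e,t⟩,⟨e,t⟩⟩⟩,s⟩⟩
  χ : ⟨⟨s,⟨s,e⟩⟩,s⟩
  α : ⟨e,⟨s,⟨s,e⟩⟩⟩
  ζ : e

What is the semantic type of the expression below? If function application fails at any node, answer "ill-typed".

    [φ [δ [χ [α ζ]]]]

At [α ζ], α : ⟨e,⟨s,⟨s,e⟩⟩⟩ takes ζ : e, giving ⟨s,⟨s,e⟩⟩.
At [χ [α ζ]], χ : ⟨⟨s,⟨s,e⟩⟩,s⟩ takes [α ζ] : ⟨s,⟨s,e⟩⟩, giving s.
At [δ [χ [α ζ]]], δ : ⟨s,⟨⟨⟨s,t⟩,⟨⟨e,t⟩,⟨e,t⟩⟩⟩,s⟩⟩ takes [χ [α ζ]] : s, giving ⟨⟨⟨s,t⟩,⟨⟨e,t⟩,⟨e,t⟩⟩⟩,s⟩.
At [φ [δ [χ [α ζ]]]], [δ [χ [α ζ]]] : ⟨⟨⟨s,t⟩,⟨⟨e,t⟩,⟨e,t⟩⟩⟩,s⟩ takes φ : ⟨⟨s,t⟩,⟨⟨e,t⟩,⟨e,t⟩⟩⟩, giving s.

s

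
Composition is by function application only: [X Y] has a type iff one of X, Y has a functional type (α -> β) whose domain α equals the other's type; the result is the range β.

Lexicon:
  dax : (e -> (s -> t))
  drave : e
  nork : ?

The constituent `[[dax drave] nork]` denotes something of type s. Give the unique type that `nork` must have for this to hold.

((s -> t) -> s)

[[dax drave] nork] must have type s. The sister [dax drave] has type (s -> t); that is not a function onto s, so nork must be the functor, of type ((s -> t) -> s).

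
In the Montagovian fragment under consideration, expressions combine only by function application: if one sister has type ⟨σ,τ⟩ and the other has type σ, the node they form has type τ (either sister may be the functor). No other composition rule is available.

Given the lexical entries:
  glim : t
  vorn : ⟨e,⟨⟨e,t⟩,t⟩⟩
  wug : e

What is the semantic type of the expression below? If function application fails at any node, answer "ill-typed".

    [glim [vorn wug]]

ill-typed

[vorn wug]: ⟨e,⟨⟨e,t⟩,t⟩⟩ applied to e yields ⟨⟨e,t⟩,t⟩.
[glim [vorn wug]]: t with ⟨⟨e,t⟩,t⟩ — neither is a function whose domain matches the other; composition fails here.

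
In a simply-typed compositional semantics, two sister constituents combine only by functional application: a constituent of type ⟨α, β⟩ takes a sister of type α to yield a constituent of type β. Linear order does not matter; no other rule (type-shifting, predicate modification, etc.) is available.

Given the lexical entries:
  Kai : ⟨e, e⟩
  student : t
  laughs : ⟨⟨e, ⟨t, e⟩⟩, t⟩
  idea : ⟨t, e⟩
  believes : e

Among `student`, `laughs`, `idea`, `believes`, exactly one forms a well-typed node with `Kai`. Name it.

student : t — Kai needs e; student needs nothing (atomic); neither fits.
laughs : ⟨⟨e, ⟨t, e⟩⟩, t⟩ — Kai needs e; laughs needs ⟨e, ⟨t, e⟩⟩; neither fits.
idea : ⟨t, e⟩ — Kai needs e; idea needs t; neither fits.
believes — combines: Kai : ⟨e, e⟩ takes believes : e as argument, giving e.

believes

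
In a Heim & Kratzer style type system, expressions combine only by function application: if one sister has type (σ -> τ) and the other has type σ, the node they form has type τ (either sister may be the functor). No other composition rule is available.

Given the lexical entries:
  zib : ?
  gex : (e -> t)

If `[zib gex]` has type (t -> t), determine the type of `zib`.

((e -> t) -> (t -> t))

[zib gex] must have type (t -> t). The sister gex has type (e -> t); that is not a function onto (t -> t), so zib must be the functor, of type ((e -> t) -> (t -> t)).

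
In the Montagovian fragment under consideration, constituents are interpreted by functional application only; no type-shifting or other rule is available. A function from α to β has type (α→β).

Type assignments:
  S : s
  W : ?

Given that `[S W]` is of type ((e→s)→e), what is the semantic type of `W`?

(s→((e→s)→e))

At [S W] (required: ((e→s)→e)): S is s, which is not a function with range ((e→s)→e); hence W is the functor — type (s→((e→s)→e)).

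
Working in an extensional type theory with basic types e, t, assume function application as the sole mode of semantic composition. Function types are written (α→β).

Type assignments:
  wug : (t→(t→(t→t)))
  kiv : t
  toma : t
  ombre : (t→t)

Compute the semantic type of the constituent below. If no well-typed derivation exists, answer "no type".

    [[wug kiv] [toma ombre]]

(t→t)

[wug kiv]: wug is (t→(t→(t→t))), kiv is t; result (t→(t→t)).
[toma ombre]: ombre is (t→t), toma is t; result t.
[[wug kiv] [toma ombre]]: [wug kiv] is (t→(t→t)), [toma ombre] is t; result (t→t).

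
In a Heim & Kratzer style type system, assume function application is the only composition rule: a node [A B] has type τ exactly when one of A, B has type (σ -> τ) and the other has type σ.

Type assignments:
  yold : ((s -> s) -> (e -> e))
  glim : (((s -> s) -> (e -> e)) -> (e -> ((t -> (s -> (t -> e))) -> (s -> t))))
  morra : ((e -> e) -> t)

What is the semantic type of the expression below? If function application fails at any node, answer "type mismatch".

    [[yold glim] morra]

[yold glim] — glim of type (((s -> s) -> (e -> e)) -> (e -> ((t -> (s -> (t -> e))) -> (s -> t)))) combines with yold of type ((s -> s) -> (e -> e)): type (e -> ((t -> (s -> (t -> e))) -> (s -> t))).
[[yold glim] morra]: (e -> ((t -> (s -> (t -> e))) -> (s -> t))) and ((e -> e) -> t) cannot combine by function application — type clash.

type mismatch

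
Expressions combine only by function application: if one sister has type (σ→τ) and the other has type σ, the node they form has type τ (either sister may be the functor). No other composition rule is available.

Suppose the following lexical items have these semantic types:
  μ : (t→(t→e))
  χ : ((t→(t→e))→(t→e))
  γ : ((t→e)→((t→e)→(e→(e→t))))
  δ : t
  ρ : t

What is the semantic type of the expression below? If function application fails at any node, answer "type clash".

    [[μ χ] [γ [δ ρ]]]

type clash

[μ χ] — χ of type ((t→(t→e))→(t→e)) combines with μ of type (t→(t→e)): type (t→e).
[δ ρ]: t with t — neither is a function whose domain matches the other; composition fails here.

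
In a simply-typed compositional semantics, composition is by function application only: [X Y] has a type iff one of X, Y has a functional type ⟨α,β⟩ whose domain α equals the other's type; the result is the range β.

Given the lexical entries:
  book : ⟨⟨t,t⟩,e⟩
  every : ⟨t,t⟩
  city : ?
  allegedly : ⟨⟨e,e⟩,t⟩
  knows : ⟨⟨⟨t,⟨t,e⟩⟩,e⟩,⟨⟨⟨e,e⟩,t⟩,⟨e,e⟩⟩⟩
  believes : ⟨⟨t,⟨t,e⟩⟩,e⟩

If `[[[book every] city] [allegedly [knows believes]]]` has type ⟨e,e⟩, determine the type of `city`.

⟨e,⟨⟨e,e⟩,⟨e,e⟩⟩⟩

[[[book every] city] [allegedly [knows believes]]] is required to be ⟨e,e⟩. [allegedly [knows believes]] : ⟨e,e⟩ cannot yield ⟨e,e⟩ as functor, so [[book every] city] : ⟨⟨e,e⟩,⟨e,e⟩⟩.
[[book every] city] is required to be ⟨⟨e,e⟩,⟨e,e⟩⟩. [book every] : e cannot yield ⟨⟨e,e⟩,⟨e,e⟩⟩ as functor, so city : ⟨e,⟨⟨e,e⟩,⟨e,e⟩⟩⟩.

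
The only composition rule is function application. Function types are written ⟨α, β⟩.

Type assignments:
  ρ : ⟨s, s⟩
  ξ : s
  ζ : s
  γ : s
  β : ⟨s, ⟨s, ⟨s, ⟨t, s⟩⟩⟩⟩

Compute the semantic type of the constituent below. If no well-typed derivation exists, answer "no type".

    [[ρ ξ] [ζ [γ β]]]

At [ρ ξ], ρ : ⟨s, s⟩ takes ξ : s, giving s.
At [γ β], β : ⟨s, ⟨s, ⟨s, ⟨t, s⟩⟩⟩⟩ takes γ : s, giving ⟨s, ⟨s, ⟨t, s⟩⟩⟩.
At [ζ [γ β]], [γ β] : ⟨s, ⟨s, ⟨t, s⟩⟩⟩ takes ζ : s, giving ⟨s, ⟨t, s⟩⟩.
At [[ρ ξ] [ζ [γ β]]], [ζ [γ β]] : ⟨s, ⟨t, s⟩⟩ takes [ρ ξ] : s, giving ⟨t, s⟩.

⟨t, s⟩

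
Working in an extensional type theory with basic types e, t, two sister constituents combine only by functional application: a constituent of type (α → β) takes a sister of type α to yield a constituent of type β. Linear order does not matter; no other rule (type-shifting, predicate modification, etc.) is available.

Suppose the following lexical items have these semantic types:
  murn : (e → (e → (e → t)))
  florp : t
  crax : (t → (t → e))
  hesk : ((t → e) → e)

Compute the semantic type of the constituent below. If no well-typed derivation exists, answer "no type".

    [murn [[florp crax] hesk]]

(e → (e → t))

[florp crax]: crax is (t → (t → e)), florp is t; result (t → e).
[[florp crax] hesk]: hesk is ((t → e) → e), [florp crax] is (t → e); result e.
[murn [[florp crax] hesk]]: murn is (e → (e → (e → t))), [[florp crax] hesk] is e; result (e → (e → t)).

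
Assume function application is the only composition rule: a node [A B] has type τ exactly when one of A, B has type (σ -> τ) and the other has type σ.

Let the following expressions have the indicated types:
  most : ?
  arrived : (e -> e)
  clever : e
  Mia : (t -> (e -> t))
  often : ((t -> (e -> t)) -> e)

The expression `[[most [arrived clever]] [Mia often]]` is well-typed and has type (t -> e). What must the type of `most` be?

(e -> (e -> (t -> e)))

[[most [arrived clever]] [Mia often]] must have type (t -> e). The sister [Mia often] has type e; that is not a function onto (t -> e), so [most [arrived clever]] must be the functor, of type (e -> (t -> e)).
[most [arrived clever]] must have type (e -> (t -> e)). The sister [arrived clever] has type e; that is not a function onto (e -> (t -> e)), so most must be the functor, of type (e -> (e -> (t -> e))).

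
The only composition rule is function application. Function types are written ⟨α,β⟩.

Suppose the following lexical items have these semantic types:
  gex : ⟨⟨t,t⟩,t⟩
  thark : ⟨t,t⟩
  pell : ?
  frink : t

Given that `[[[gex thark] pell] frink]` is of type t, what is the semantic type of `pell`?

For [[[gex thark] pell] frink] to have type t with frink of type t, [[gex thark] pell] must be the function: [[gex thark] pell] : ⟨t,t⟩.
For [[gex thark] pell] to have type ⟨t,t⟩ with [gex thark] of type t, pell must be the function: pell : ⟨t,⟨t,t⟩⟩.

⟨t,⟨t,t⟩⟩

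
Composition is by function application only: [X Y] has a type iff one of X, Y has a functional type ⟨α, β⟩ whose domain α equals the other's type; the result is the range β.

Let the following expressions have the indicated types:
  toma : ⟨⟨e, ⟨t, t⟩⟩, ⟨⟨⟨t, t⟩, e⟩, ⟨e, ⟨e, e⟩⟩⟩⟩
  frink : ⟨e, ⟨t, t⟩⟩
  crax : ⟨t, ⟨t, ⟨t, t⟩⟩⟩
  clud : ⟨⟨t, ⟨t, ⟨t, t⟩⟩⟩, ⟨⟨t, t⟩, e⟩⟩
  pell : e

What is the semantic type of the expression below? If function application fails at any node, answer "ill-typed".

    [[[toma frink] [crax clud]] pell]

At [toma frink], toma : ⟨⟨e, ⟨t, t⟩⟩, ⟨⟨⟨t, t⟩, e⟩, ⟨e, ⟨e, e⟩⟩⟩⟩ takes frink : ⟨e, ⟨t, t⟩⟩, giving ⟨⟨⟨t, t⟩, e⟩, ⟨e, ⟨e, e⟩⟩⟩.
At [crax clud], clud : ⟨⟨t, ⟨t, ⟨t, t⟩⟩⟩, ⟨⟨t, t⟩, e⟩⟩ takes crax : ⟨t, ⟨t, ⟨t, t⟩⟩⟩, giving ⟨⟨t, t⟩, e⟩.
At [[toma frink] [crax clud]], [toma frink] : ⟨⟨⟨t, t⟩, e⟩, ⟨e, ⟨e, e⟩⟩⟩ takes [crax clud] : ⟨⟨t, t⟩, e⟩, giving ⟨e, ⟨e, e⟩⟩.
At [[[toma frink] [crax clud]] pell], [[toma frink] [crax clud]] : ⟨e, ⟨e, e⟩⟩ takes pell : e, giving ⟨e, e⟩.

⟨e, e⟩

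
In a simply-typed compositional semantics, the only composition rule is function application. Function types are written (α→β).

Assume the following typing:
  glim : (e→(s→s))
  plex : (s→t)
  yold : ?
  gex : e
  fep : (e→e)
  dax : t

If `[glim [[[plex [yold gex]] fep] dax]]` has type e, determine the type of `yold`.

[glim [[[plex [yold gex]] fep] dax]] must have type e. The sister glim has type (e→(s→s)); that is not a function onto e, so [[[plex [yold gex]] fep] dax] must be the functor, of type ((e→(s→s))→e).
[[[plex [yold gex]] fep] dax] must have type ((e→(s→s))→e). The sister dax has type t; that is not a function onto ((e→(s→s))→e), so [[plex [yold gex]] fep] must be the functor, of type (t→((e→(s→s))→e)).
[[plex [yold gex]] fep] must have type (t→((e→(s→s))→e)). The sister fep has type (e→e); that is not a function onto (t→((e→(s→s))→e)), so [plex [yold gex]] must be the functor, of type ((e→e)→(t→((e→(s→s))→e))).
[plex [yold gex]] must have type ((e→e)→(t→((e→(s→s))→e))). The sister plex has type (s→t); that is not a function onto ((e→e)→(t→((e→(s→s))→e))), so [yold gex] must be the functor, of type ((s→t)→((e→e)→(t→((e→(s→s))→e)))).
[yold gex] must have type ((s→t)→((e→e)→(t→((e→(s→s))→e)))). The sister gex has type e; that is not a function onto ((s→t)→((e→e)→(t→((e→(s→s))→e)))), so yold must be the functor, of type (e→((s→t)→((e→e)→(t→((e→(s→s))→e))))).

(e→((s→t)→((e→e)→(t→((e→(s→s))→e)))))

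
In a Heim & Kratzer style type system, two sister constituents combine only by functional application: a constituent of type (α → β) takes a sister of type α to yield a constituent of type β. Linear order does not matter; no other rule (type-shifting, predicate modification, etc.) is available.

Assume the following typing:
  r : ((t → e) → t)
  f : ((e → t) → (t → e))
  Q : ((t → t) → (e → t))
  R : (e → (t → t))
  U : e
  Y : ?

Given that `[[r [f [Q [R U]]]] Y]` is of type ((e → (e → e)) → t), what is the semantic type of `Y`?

For [[r [f [Q [R U]]]] Y] to have type ((e → (e → e)) → t) with [r [f [Q [R U]]]] of type t, Y must be the function: Y : (t → ((e → (e → e)) → t)).

(t → ((e → (e → e)) → t))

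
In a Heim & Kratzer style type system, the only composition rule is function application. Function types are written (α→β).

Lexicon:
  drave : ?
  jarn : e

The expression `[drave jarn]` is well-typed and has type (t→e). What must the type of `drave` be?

[drave jarn] is required to be (t→e). jarn : e cannot yield (t→e) as functor, so drave : (e→(t→e)).

(e→(t→e))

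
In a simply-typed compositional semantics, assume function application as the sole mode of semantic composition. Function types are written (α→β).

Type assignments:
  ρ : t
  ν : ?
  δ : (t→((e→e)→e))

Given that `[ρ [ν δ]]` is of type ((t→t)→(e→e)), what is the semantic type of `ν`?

For [ρ [ν δ]] to have type ((t→t)→(e→e)) with ρ of type t, [ν δ] must be the function: [ν δ] : (t→((t→t)→(e→e))).
For [ν δ] to have type (t→((t→t)→(e→e))) with δ of type (t→((e→e)→e)), ν must be the function: ν : ((t→((e→e)→e))→(t→((t→t)→(e→e)))).

((t→((e→e)→e))→(t→((t→t)→(e→e))))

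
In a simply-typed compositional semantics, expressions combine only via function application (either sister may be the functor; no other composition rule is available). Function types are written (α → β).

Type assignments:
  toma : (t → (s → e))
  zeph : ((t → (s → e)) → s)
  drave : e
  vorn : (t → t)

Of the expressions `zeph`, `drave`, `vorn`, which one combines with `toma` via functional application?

zeph

zeph — combines: zeph : ((t → (s → e)) → s) takes toma : (t → (s → e)) as argument, giving s.
drave : e — neither side's domain matches the other.
vorn : (t → t) — neither side's domain matches the other.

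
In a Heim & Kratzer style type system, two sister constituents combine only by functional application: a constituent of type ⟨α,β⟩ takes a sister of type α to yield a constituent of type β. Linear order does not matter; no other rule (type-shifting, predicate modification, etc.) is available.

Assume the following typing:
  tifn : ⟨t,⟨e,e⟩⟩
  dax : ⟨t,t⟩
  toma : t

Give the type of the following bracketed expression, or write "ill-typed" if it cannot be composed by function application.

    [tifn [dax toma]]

[dax toma]: dax is ⟨t,t⟩, toma is t; result t.
[tifn [dax toma]]: tifn is ⟨t,⟨e,e⟩⟩, [dax toma] is t; result ⟨e,e⟩.

⟨e,e⟩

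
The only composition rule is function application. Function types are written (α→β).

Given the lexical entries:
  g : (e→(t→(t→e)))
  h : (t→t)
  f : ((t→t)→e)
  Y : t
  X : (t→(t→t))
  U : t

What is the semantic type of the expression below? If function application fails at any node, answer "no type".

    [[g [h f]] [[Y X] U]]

(t→e)

[h f]: ((t→t)→e) applied to (t→t) yields e.
[g [h f]]: (e→(t→(t→e))) applied to e yields (t→(t→e)).
[Y X]: (t→(t→t)) applied to t yields (t→t).
[[Y X] U]: (t→t) applied to t yields t.
[[g [h f]] [[Y X] U]]: (t→(t→e)) applied to t yields (t→e).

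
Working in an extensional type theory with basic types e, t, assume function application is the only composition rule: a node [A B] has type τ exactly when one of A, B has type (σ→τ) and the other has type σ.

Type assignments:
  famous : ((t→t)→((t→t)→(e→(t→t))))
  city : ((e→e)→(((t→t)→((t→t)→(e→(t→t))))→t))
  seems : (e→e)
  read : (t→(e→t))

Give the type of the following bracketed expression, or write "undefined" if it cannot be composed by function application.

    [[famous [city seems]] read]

(e→t)

[city seems]: functor city : ((e→e)→(((t→t)→((t→t)→(e→(t→t))))→t)), argument seems : (e→e); result (((t→t)→((t→t)→(e→(t→t))))→t).
[famous [city seems]]: functor [city seems] : (((t→t)→((t→t)→(e→(t→t))))→t), argument famous : ((t→t)→((t→t)→(e→(t→t)))); result t.
[[famous [city seems]] read]: functor read : (t→(e→t)), argument [famous [city seems]] : t; result (e→t).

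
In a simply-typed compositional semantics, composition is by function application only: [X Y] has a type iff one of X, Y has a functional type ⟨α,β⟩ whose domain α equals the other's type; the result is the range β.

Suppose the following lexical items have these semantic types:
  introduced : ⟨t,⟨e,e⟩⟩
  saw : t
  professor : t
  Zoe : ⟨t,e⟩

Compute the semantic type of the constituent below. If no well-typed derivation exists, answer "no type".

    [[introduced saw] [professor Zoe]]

At [introduced saw], introduced : ⟨t,⟨e,e⟩⟩ takes saw : t, giving ⟨e,e⟩.
At [professor Zoe], Zoe : ⟨t,e⟩ takes professor : t, giving e.
At [[introduced saw] [professor Zoe]], [introduced saw] : ⟨e,e⟩ takes [professor Zoe] : e, giving e.

e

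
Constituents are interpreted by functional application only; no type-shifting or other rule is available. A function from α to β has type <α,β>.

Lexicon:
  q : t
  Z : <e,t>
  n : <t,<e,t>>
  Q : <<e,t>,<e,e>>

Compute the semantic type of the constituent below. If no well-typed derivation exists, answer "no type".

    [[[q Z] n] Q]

[q Z]: t with <e,t> — neither is a function whose domain matches the other; composition fails here.

no type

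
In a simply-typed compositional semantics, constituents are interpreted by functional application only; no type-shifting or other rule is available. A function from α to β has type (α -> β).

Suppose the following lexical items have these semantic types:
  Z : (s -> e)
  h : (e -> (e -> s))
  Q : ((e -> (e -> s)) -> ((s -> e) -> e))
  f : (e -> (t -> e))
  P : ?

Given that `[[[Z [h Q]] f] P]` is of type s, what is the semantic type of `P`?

((t -> e) -> s)

For [[[Z [h Q]] f] P] to have type s with [[Z [h Q]] f] of type (t -> e), P must be the function: P : ((t -> e) -> s).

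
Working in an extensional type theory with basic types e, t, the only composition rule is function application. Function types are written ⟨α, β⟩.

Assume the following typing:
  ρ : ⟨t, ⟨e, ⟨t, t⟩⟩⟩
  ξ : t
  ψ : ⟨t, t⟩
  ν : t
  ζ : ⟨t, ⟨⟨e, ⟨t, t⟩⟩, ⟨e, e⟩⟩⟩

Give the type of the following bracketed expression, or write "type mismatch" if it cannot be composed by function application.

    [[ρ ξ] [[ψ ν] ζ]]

[ρ ξ]: functor ρ : ⟨t, ⟨e, ⟨t, t⟩⟩⟩, argument ξ : t; result ⟨e, ⟨t, t⟩⟩.
[ψ ν]: functor ψ : ⟨t, t⟩, argument ν : t; result t.
[[ψ ν] ζ]: functor ζ : ⟨t, ⟨⟨e, ⟨t, t⟩⟩, ⟨e, e⟩⟩⟩, argument [ψ ν] : t; result ⟨⟨e, ⟨t, t⟩⟩, ⟨e, e⟩⟩.
[[ρ ξ] [[ψ ν] ζ]]: functor [[ψ ν] ζ] : ⟨⟨e, ⟨t, t⟩⟩, ⟨e, e⟩⟩, argument [ρ ξ] : ⟨e, ⟨t, t⟩⟩; result ⟨e, e⟩.

⟨e, e⟩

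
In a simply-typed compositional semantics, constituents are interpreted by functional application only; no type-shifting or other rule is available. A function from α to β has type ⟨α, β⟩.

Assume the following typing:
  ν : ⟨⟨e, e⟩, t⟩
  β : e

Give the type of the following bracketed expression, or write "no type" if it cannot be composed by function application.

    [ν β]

no type

[ν β]: ⟨⟨e, e⟩, t⟩ and e cannot combine by function application — type clash.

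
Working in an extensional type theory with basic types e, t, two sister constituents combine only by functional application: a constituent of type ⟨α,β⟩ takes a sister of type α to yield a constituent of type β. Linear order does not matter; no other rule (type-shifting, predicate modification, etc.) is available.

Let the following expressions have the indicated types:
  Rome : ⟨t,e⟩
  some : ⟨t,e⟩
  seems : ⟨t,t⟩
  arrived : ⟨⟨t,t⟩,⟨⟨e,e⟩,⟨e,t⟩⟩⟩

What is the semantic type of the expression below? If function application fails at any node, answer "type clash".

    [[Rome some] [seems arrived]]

type clash

[Rome some]: ⟨t,e⟩ with ⟨t,e⟩ — neither is a function whose domain matches the other; composition fails here.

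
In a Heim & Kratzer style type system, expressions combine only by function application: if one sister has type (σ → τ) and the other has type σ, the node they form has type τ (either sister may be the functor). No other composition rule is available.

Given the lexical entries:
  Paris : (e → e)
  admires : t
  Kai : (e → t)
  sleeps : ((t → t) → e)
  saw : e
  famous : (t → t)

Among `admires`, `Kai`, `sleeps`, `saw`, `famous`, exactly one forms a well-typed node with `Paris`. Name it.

saw

admires : t — no; Paris wants e, and admires wants nothing (atomic).
Kai : (e → t) — no; Paris wants e, and Kai wants e.
sleeps : ((t → t) → e) — no; Paris wants e, and sleeps wants (t → t).
saw — combines: Paris : (e → e) takes saw : e as argument, giving e.
famous : (t → t) — no; Paris wants e, and famous wants t.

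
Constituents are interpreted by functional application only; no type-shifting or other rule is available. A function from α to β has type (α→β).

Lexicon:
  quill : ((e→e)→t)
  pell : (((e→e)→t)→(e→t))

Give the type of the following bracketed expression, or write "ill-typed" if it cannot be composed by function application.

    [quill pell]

At [quill pell], pell : (((e→e)→t)→(e→t)) takes quill : ((e→e)→t), giving (e→t).

(e→t)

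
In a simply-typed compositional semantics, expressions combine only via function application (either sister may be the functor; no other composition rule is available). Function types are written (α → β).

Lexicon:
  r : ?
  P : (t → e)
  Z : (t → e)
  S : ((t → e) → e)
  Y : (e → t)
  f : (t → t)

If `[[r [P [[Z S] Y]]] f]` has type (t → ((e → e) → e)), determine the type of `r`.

At [[r [P [[Z S] Y]]] f] (required: (t → ((e → e) → e))): f is (t → t), which is not a function with range (t → ((e → e) → e)); hence [r [P [[Z S] Y]]] is the functor — type ((t → t) → (t → ((e → e) → e))).
At [r [P [[Z S] Y]]] (required: ((t → t) → (t → ((e → e) → e)))): [P [[Z S] Y]] is e, which is not a function with range ((t → t) → (t → ((e → e) → e))); hence r is the functor — type (e → ((t → t) → (t → ((e → e) → e)))).

(e → ((t → t) → (t → ((e → e) → e))))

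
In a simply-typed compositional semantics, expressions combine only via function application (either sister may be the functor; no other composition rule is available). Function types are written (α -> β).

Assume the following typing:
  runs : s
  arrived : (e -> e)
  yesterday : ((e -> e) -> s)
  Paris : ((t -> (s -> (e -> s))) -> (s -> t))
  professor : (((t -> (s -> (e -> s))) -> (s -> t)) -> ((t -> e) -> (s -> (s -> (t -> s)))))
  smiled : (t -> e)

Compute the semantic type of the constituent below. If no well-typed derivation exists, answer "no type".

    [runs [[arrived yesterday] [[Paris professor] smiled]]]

[arrived yesterday]: functor yesterday : ((e -> e) -> s), argument arrived : (e -> e); result s.
[Paris professor]: functor professor : (((t -> (s -> (e -> s))) -> (s -> t)) -> ((t -> e) -> (s -> (s -> (t -> s))))), argument Paris : ((t -> (s -> (e -> s))) -> (s -> t)); result ((t -> e) -> (s -> (s -> (t -> s)))).
[[Paris professor] smiled]: functor [Paris professor] : ((t -> e) -> (s -> (s -> (t -> s)))), argument smiled : (t -> e); result (s -> (s -> (t -> s))).
[[arrived yesterday] [[Paris professor] smiled]]: functor [[Paris professor] smiled] : (s -> (s -> (t -> s))), argument [arrived yesterday] : s; result (s -> (t -> s)).
[runs [[arrived yesterday] [[Paris professor] smiled]]]: functor [[arrived yesterday] [[Paris professor] smiled]] : (s -> (t -> s)), argument runs : s; result (t -> s).

(t -> s)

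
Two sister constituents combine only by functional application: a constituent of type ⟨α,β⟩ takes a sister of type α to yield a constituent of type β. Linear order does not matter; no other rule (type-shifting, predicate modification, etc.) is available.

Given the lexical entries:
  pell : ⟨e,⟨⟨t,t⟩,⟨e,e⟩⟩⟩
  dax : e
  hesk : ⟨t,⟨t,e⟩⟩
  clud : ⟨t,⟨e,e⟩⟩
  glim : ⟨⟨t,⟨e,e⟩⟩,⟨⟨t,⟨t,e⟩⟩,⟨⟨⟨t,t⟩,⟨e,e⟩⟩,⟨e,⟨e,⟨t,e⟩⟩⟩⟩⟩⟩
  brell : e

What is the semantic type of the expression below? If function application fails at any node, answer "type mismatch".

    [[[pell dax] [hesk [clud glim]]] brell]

[pell dax] — pell of type ⟨e,⟨⟨t,t⟩,⟨e,e⟩⟩⟩ combines with dax of type e: type ⟨⟨t,t⟩,⟨e,e⟩⟩.
[clud glim] — glim of type ⟨⟨t,⟨e,e⟩⟩,⟨⟨t,⟨t,e⟩⟩,⟨⟨⟨t,t⟩,⟨e,e⟩⟩,⟨e,⟨e,⟨t,e⟩⟩⟩⟩⟩⟩ combines with clud of type ⟨t,⟨e,e⟩⟩: type ⟨⟨t,⟨t,e⟩⟩,⟨⟨⟨t,t⟩,⟨e,e⟩⟩,⟨e,⟨e,⟨t,e⟩⟩⟩⟩⟩.
[hesk [clud glim]] — [clud glim] of type ⟨⟨t,⟨t,e⟩⟩,⟨⟨⟨t,t⟩,⟨e,e⟩⟩,⟨e,⟨e,⟨t,e⟩⟩⟩⟩⟩ combines with hesk of type ⟨t,⟨t,e⟩⟩: type ⟨⟨⟨t,t⟩,⟨e,e⟩⟩,⟨e,⟨e,⟨t,e⟩⟩⟩⟩.
[[pell dax] [hesk [clud glim]]] — [hesk [clud glim]] of type ⟨⟨⟨t,t⟩,⟨e,e⟩⟩,⟨e,⟨e,⟨t,e⟩⟩⟩⟩ combines with [pell dax] of type ⟨⟨t,t⟩,⟨e,e⟩⟩: type ⟨e,⟨e,⟨t,e⟩⟩⟩.
[[[pell dax] [hesk [clud glim]]] brell] — [[pell dax] [hesk [clud glim]]] of type ⟨e,⟨e,⟨t,e⟩⟩⟩ combines with brell of type e: type ⟨e,⟨t,e⟩⟩.

⟨e,⟨t,e⟩⟩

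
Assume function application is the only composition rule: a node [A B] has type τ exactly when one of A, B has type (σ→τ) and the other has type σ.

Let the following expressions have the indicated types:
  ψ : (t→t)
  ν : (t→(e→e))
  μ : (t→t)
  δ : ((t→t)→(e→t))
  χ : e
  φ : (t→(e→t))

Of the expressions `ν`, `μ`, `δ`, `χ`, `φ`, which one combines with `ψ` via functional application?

ν : (t→(e→e)) — ψ needs t; ν needs t; neither fits.
μ : (t→t) — ψ needs t; μ needs t; neither fits.
δ — combines: δ : ((t→t)→(e→t)) takes ψ : (t→t) as argument, giving (e→t).
χ : e — ψ needs t; χ needs nothing (atomic); neither fits.
φ : (t→(e→t)) — ψ needs t; φ needs t; neither fits.

δ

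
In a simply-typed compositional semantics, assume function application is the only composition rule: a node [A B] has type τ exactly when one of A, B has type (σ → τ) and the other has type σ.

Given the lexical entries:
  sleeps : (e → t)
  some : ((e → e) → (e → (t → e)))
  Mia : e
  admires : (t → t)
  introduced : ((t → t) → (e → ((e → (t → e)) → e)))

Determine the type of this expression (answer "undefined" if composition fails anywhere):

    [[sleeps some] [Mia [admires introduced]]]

undefined

[sleeps some]: (e → t) and ((e → e) → (e → (t → e))) cannot combine by function application — type clash.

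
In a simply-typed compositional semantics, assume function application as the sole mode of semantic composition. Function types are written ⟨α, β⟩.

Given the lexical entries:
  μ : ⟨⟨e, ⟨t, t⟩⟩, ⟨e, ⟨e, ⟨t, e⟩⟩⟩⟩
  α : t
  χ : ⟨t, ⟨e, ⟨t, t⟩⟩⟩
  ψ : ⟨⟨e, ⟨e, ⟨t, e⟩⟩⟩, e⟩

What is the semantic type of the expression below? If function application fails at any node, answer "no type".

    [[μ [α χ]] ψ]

e

[α χ]: χ is ⟨t, ⟨e, ⟨t, t⟩⟩⟩, α is t; result ⟨e, ⟨t, t⟩⟩.
[μ [α χ]]: μ is ⟨⟨e, ⟨t, t⟩⟩, ⟨e, ⟨e, ⟨t, e⟩⟩⟩⟩, [α χ] is ⟨e, ⟨t, t⟩⟩; result ⟨e, ⟨e, ⟨t, e⟩⟩⟩.
[[μ [α χ]] ψ]: ψ is ⟨⟨e, ⟨e, ⟨t, e⟩⟩⟩, e⟩, [μ [α χ]] is ⟨e, ⟨e, ⟨t, e⟩⟩⟩; result e.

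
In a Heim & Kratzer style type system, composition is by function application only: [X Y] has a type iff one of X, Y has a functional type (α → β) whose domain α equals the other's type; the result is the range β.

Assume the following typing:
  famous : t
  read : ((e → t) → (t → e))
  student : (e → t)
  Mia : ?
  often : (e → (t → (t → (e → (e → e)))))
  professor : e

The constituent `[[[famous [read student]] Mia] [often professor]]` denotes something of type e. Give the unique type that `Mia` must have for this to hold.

[[[famous [read student]] Mia] [often professor]] is required to be e. [often professor] : (t → (t → (e → (e → e)))) cannot yield e as functor, so [[famous [read student]] Mia] : ((t → (t → (e → (e → e)))) → e).
[[famous [read student]] Mia] is required to be ((t → (t → (e → (e → e)))) → e). [famous [read student]] : e cannot yield ((t → (t → (e → (e → e)))) → e) as functor, so Mia : (e → ((t → (t → (e → (e → e)))) → e)).

(e → ((t → (t → (e → (e → e)))) → e))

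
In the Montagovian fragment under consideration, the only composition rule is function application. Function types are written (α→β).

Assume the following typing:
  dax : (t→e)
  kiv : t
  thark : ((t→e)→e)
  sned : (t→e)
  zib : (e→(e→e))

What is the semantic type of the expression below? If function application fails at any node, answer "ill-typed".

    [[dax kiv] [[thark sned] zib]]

[dax kiv]: dax is (t→e), kiv is t; result e.
[thark sned]: thark is ((t→e)→e), sned is (t→e); result e.
[[thark sned] zib]: zib is (e→(e→e)), [thark sned] is e; result (e→e).
[[dax kiv] [[thark sned] zib]]: [[thark sned] zib] is (e→e), [dax kiv] is e; result e.

e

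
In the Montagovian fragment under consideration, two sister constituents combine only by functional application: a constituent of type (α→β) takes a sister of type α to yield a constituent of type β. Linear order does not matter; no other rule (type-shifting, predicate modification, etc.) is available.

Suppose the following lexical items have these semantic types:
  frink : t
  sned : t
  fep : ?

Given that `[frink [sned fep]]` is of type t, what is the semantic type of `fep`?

(t→(t→t))

[frink [sned fep]] is required to be t. frink : t cannot yield t as functor, so [sned fep] : (t→t).
[sned fep] is required to be (t→t). sned : t cannot yield (t→t) as functor, so fep : (t→(t→t)).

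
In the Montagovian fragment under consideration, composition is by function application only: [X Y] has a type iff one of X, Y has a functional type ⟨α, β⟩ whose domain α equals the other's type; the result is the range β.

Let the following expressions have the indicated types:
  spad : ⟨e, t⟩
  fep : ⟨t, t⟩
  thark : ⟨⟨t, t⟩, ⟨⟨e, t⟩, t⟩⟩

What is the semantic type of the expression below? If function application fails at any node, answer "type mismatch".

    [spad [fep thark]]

t

[fep thark]: ⟨⟨t, t⟩, ⟨⟨e, t⟩, t⟩⟩ applied to ⟨t, t⟩ yields ⟨⟨e, t⟩, t⟩.
[spad [fep thark]]: ⟨⟨e, t⟩, t⟩ applied to ⟨e, t⟩ yields t.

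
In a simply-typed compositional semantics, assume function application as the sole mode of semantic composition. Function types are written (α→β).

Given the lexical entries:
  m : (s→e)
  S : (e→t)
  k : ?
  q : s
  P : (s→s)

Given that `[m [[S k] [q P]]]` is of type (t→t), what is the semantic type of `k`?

((e→t)→(s→((s→e)→(t→t))))

[m [[S k] [q P]]] is required to be (t→t). m : (s→e) cannot yield (t→t) as functor, so [[S k] [q P]] : ((s→e)→(t→t)).
[[S k] [q P]] is required to be ((s→e)→(t→t)). [q P] : s cannot yield ((s→e)→(t→t)) as functor, so [S k] : (s→((s→e)→(t→t))).
[S k] is required to be (s→((s→e)→(t→t))). S : (e→t) cannot yield (s→((s→e)→(t→t))) as functor, so k : ((e→t)→(s→((s→e)→(t→t)))).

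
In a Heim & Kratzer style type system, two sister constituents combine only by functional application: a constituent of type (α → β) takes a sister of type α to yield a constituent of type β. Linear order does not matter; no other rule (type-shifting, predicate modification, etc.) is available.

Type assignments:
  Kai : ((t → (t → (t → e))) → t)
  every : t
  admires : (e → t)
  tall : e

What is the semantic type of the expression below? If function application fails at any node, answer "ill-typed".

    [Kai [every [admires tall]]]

At [admires tall], admires : (e → t) takes tall : e, giving t.
[every [admires tall]]: t with t — neither is a function whose domain matches the other; composition fails here.

ill-typed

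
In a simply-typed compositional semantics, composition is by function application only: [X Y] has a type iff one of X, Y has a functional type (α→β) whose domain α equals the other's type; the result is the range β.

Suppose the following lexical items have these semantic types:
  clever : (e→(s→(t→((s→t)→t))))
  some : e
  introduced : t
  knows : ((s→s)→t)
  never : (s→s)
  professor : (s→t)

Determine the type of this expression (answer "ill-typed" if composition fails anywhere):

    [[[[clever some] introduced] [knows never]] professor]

At [clever some], clever : (e→(s→(t→((s→t)→t)))) takes some : e, giving (s→(t→((s→t)→t))).
[[clever some] introduced]: (s→(t→((s→t)→t))) and t cannot combine by function application — type clash.

ill-typed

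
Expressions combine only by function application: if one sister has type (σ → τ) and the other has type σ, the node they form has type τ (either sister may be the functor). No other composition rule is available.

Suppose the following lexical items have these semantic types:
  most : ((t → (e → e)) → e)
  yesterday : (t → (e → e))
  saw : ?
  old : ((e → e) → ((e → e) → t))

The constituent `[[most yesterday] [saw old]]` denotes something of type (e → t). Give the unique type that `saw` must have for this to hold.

[[most yesterday] [saw old]] is required to be (e → t). [most yesterday] : e cannot yield (e → t) as functor, so [saw old] : (e → (e → t)).
[saw old] is required to be (e → (e → t)). old : ((e → e) → ((e → e) → t)) cannot yield (e → (e → t)) as functor, so saw : (((e → e) → ((e → e) → t)) → (e → (e → t))).

(((e → e) → ((e → e) → t)) → (e → (e → t)))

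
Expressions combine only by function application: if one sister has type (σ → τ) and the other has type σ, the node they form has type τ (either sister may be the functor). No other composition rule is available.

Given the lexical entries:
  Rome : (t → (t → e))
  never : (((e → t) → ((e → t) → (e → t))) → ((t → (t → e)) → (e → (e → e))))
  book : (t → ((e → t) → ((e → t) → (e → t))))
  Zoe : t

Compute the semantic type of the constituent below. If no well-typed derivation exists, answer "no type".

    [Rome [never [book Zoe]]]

(e → (e → e))

At [book Zoe], book : (t → ((e → t) → ((e → t) → (e → t)))) takes Zoe : t, giving ((e → t) → ((e → t) → (e → t))).
At [never [book Zoe]], never : (((e → t) → ((e → t) → (e → t))) → ((t → (t → e)) → (e → (e → e)))) takes [book Zoe] : ((e → t) → ((e → t) → (e → t))), giving ((t → (t → e)) → (e → (e → e))).
At [Rome [never [book Zoe]]], [never [book Zoe]] : ((t → (t → e)) → (e → (e → e))) takes Rome : (t → (t → e)), giving (e → (e → e)).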